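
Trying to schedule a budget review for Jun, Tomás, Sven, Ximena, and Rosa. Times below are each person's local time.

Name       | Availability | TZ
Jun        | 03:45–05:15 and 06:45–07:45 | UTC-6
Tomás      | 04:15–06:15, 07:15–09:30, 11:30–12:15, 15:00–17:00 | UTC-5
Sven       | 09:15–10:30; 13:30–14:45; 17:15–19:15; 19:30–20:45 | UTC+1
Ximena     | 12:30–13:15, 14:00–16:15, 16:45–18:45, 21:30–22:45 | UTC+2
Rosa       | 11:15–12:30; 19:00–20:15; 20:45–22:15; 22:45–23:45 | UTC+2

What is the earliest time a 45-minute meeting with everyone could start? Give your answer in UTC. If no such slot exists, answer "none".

none

Jun in UTC: 09:45-11:15, 12:45-13:45 (add 6h to convert from UTC-6).
Tomás in UTC: 09:15-11:15, 12:15-14:30, 16:30-17:15, 20:00-22:00 (add 5h to convert from UTC-5).
Sven in UTC: 08:15-09:30, 12:30-13:45, 16:15-18:15, 18:30-19:45 (subtract 1h to convert from UTC+1).
Ximena in UTC: 10:30-11:15, 12:00-14:15, 14:45-16:45, 19:30-20:45 (subtract 2h to convert from UTC+2).
Rosa in UTC: 09:15-10:30, 17:00-18:15, 18:45-20:15, 20:45-21:45 (subtract 2h to convert from UTC+2).
Jun ∩ Tomás: 09:45-11:15, 12:45-13:45.
Jun ∩ Tomás ∩ Sven: 12:45-13:45.
Jun ∩ Tomás ∩ Sven ∩ Ximena: 12:45-13:45.
Jun ∩ Tomás ∩ Sven ∩ Ximena ∩ Rosa: ∅.
There is no time when everyone is free.
No common window is at least 45 minutes long.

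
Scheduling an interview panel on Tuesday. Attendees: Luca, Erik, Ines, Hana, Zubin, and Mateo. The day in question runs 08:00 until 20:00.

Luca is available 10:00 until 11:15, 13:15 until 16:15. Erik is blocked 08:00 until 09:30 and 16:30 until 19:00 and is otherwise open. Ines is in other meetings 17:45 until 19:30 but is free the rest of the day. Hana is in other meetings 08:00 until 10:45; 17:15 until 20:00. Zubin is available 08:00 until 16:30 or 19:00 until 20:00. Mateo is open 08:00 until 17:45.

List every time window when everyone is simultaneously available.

Luca free: 10:00-11:15, 13:15-16:15.
Erik free: 09:30-16:30, 19:00-20:00 (invert busy blocks within the working day).
Ines free: 08:00-17:45, 19:30-20:00 (invert busy blocks within the working day).
Hana free: 10:45-17:15 (invert busy blocks within the working day).
Zubin free: 08:00-16:30, 19:00-20:00.
Mateo free: 08:00-17:45.
Luca ∩ Erik: 10:00-11:15, 13:15-16:15.
Luca ∩ Erik ∩ Ines: 10:00-11:15, 13:15-16:15.
Luca ∩ Erik ∩ Ines ∩ Hana: 10:45-11:15, 13:15-16:15.
Luca ∩ Erik ∩ Ines ∩ Hana ∩ Zubin: 10:45-11:15, 13:15-16:15.
Luca ∩ Erik ∩ Ines ∩ Hana ∩ Zubin ∩ Mateo: 10:45-11:15, 13:15-16:15.
So the common availability across everyone is 10:45-11:15, 13:15-16:15.

10:45-11:15, 13:15-16:15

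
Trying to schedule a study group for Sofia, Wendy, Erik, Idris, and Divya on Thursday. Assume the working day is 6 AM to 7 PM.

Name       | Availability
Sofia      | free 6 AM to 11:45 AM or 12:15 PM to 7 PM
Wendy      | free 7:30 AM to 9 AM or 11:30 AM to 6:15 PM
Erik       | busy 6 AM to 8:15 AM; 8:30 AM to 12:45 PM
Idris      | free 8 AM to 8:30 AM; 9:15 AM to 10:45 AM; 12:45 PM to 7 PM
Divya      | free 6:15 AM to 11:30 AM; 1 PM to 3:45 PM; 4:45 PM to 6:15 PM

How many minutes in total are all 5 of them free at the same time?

Sofia free: 06:00-11:45, 12:15-19:00.
Wendy free: 07:30-09:00, 11:30-18:15.
Erik free: 08:15-08:30, 12:45-19:00 (invert busy blocks within the working day).
Idris free: 08:00-08:30, 09:15-10:45, 12:45-19:00.
Divya free: 06:15-11:30, 13:00-15:45, 16:45-18:15.
Sofia ∩ Wendy: 07:30-09:00, 11:30-11:45, 12:15-18:15.
Sofia ∩ Wendy ∩ Erik: 08:15-08:30, 12:45-18:15.
Sofia ∩ Wendy ∩ Erik ∩ Idris: 08:15-08:30, 12:45-18:15.
Sofia ∩ Wendy ∩ Erik ∩ Idris ∩ Divya: 08:15-08:30, 13:00-15:45, 16:45-18:15.
Summing the common windows: 15 + 165 + 90 = 270 minutes.

270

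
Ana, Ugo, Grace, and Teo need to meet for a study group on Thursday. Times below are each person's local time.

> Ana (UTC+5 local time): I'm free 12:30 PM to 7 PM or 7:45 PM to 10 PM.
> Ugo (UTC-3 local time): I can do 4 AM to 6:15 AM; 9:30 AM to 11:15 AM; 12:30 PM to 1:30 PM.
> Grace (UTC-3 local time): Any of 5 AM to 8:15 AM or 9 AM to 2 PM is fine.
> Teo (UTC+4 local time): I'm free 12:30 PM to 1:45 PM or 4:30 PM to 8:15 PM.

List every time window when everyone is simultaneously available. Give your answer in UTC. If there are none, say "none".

Ana in UTC: 07:30-14:00, 14:45-17:00 (subtract 5h to convert from UTC+5).
Ugo in UTC: 07:00-09:15, 12:30-14:15, 15:30-16:30 (add 3h to convert from UTC-3).
Grace in UTC: 08:00-11:15, 12:00-17:00 (add 3h to convert from UTC-3).
Teo in UTC: 08:30-09:45, 12:30-16:15 (subtract 4h to convert from UTC+4).
Ana ∩ Ugo: 07:30-09:15, 12:30-14:00, 15:30-16:30.
Ana ∩ Ugo ∩ Grace: 08:00-09:15, 12:30-14:00, 15:30-16:30.
Ana ∩ Ugo ∩ Grace ∩ Teo: 08:30-09:15, 12:30-14:00, 15:30-16:15.
So the common availability across everyone is 08:30-09:15, 12:30-14:00, 15:30-16:15.

08:30-09:15, 12:30-14:00, 15:30-16:15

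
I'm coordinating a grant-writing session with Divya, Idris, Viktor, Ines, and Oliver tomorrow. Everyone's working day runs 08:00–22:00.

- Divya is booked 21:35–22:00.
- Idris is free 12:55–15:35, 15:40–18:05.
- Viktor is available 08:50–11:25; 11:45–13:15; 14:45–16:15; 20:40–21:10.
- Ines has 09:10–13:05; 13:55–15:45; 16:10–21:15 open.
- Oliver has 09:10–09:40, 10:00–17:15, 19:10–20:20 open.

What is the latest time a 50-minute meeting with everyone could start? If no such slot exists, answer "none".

Divya free: 08:00-21:35 (invert busy blocks within the working day).
Idris free: 12:55-15:35, 15:40-18:05.
Viktor free: 08:50-11:25, 11:45-13:15, 14:45-16:15, 20:40-21:10.
Ines free: 09:10-13:05, 13:55-15:45, 16:10-21:15.
Oliver free: 09:10-09:40, 10:00-17:15, 19:10-20:20.
Divya ∩ Idris: 12:55-15:35, 15:40-18:05.
Divya ∩ Idris ∩ Viktor: 12:55-13:15, 14:45-15:35, 15:40-16:15.
Divya ∩ Idris ∩ Viktor ∩ Ines: 12:55-13:05, 14:45-15:35, 15:40-15:45, 16:10-16:15.
Divya ∩ Idris ∩ Viktor ∩ Ines ∩ Oliver: 12:55-13:05, 14:45-15:35, 15:40-15:45, 16:10-16:15.
The last common window of at least 50 minutes is 14:45-15:35; a 50-minute meeting can start as late as 14:45 and still end by 15:35.

14:45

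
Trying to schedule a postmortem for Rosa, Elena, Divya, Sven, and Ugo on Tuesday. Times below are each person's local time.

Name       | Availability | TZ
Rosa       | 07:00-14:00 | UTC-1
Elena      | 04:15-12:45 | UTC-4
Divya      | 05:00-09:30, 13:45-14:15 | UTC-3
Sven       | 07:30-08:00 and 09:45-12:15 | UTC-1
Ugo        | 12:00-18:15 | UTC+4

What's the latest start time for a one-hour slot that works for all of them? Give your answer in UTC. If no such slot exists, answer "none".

Rosa in UTC: 08:00-15:00 (add 1h to convert from UTC-1).
Elena in UTC: 08:15-16:45 (add 4h to convert from UTC-4).
Divya in UTC: 08:00-12:30, 16:45-17:15 (add 3h to convert from UTC-3).
Sven in UTC: 08:30-09:00, 10:45-13:15 (add 1h to convert from UTC-1).
Ugo in UTC: 08:00-14:15 (subtract 4h to convert from UTC+4).
Rosa ∩ Elena: 08:15-15:00.
Rosa ∩ Elena ∩ Divya: 08:15-12:30.
Rosa ∩ Elena ∩ Divya ∩ Sven: 08:30-09:00, 10:45-12:30.
Rosa ∩ Elena ∩ Divya ∩ Sven ∩ Ugo: 08:30-09:00, 10:45-12:30.
Those are the intersection windows.
The last common window of at least 60 minutes is 10:45-12:30; a 60-minute meeting can start as late as 11:30 and still end by 12:30.

11:30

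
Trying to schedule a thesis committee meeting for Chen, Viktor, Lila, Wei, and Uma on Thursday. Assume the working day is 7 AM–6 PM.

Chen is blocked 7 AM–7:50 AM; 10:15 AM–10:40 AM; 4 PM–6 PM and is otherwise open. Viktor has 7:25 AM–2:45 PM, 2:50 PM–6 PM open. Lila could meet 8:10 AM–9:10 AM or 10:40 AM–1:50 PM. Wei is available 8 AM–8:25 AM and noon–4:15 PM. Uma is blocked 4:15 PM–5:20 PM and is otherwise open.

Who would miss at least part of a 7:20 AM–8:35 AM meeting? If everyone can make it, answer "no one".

Chen, Lila, Viktor, Wei

Chen free: 07:50-10:15, 10:40-16:00 (invert busy blocks within the working day).
Viktor free: 07:25-14:45, 14:50-18:00.
Lila free: 08:10-09:10, 10:40-13:50.
Wei free: 08:00-08:25, 12:00-16:15.
Uma free: 07:00-16:15, 17:20-18:00 (invert busy blocks within the working day).
Chen: not fully free for 07:20-08:35. Viktor: not fully free for 07:20-08:35. Lila: not fully free for 07:20-08:35. Wei: not fully free for 07:20-08:35. Uma: free for 07:20-08:35.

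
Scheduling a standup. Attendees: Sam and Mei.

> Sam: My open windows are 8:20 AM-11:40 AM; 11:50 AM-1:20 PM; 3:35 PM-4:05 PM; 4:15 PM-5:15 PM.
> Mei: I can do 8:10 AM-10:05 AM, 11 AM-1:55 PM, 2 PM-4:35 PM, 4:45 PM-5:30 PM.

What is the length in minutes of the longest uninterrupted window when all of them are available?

Sam ∩ Mei: 08:20-10:05, 11:00-11:40, 11:50-13:20, 15:35-16:05, 16:15-16:35, 16:45-17:15.
The longest is 08:20-10:05 at 105 minutes.

105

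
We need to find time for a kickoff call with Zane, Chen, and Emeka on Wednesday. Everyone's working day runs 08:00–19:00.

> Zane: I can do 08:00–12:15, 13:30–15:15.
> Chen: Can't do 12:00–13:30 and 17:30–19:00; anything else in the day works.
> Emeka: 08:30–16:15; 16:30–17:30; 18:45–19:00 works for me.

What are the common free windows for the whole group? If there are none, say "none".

08:30-12:00, 13:30-15:15

Zane free: 08:00-12:15, 13:30-15:15.
Chen free: 08:00-12:00, 13:30-17:30 (invert busy blocks within the working day).
Emeka free: 08:30-16:15, 16:30-17:30, 18:45-19:00.
Zane ∩ Chen: 08:00-12:00, 13:30-15:15.
Zane ∩ Chen ∩ Emeka: 08:30-12:00, 13:30-15:15.
Those are the intersection windows.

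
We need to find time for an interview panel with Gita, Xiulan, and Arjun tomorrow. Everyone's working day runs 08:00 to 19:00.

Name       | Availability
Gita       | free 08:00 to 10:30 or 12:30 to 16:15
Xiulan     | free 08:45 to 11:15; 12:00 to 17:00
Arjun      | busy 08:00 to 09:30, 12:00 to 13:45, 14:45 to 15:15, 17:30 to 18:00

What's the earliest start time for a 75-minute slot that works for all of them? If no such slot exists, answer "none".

Gita free: 08:00-10:30, 12:30-16:15.
Xiulan free: 08:45-11:15, 12:00-17:00.
Arjun free: 09:30-12:00, 13:45-14:45, 15:15-17:30, 18:00-19:00 (invert busy blocks within the working day).
Gita ∩ Xiulan: 08:45-10:30, 12:30-16:15.
Gita ∩ Xiulan ∩ Arjun: 09:30-10:30, 13:45-14:45, 15:15-16:15.
No common window is at least 75 minutes long.

none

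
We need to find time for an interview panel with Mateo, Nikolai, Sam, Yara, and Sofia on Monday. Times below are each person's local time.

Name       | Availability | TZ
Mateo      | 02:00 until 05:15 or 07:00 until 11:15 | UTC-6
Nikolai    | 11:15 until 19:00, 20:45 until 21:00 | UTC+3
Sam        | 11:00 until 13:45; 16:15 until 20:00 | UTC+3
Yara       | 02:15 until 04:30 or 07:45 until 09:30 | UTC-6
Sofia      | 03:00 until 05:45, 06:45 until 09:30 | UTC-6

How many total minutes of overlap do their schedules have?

195

Mateo in UTC: 08:00-11:15, 13:00-17:15 (add 6h to convert from UTC-6).
Nikolai in UTC: 08:15-16:00, 17:45-18:00 (subtract 3h to convert from UTC+3).
Sam in UTC: 08:00-10:45, 13:15-17:00 (subtract 3h to convert from UTC+3).
Yara in UTC: 08:15-10:30, 13:45-15:30 (add 6h to convert from UTC-6).
Sofia in UTC: 09:00-11:45, 12:45-15:30 (add 6h to convert from UTC-6).
Mateo ∩ Nikolai: 08:15-11:15, 13:00-16:00.
Mateo ∩ Nikolai ∩ Sam: 08:15-10:45, 13:15-16:00.
Mateo ∩ Nikolai ∩ Sam ∩ Yara: 08:15-10:30, 13:45-15:30.
Mateo ∩ Nikolai ∩ Sam ∩ Yara ∩ Sofia: 09:00-10:30, 13:45-15:30.
Summing the common windows: 90 + 105 = 195 minutes.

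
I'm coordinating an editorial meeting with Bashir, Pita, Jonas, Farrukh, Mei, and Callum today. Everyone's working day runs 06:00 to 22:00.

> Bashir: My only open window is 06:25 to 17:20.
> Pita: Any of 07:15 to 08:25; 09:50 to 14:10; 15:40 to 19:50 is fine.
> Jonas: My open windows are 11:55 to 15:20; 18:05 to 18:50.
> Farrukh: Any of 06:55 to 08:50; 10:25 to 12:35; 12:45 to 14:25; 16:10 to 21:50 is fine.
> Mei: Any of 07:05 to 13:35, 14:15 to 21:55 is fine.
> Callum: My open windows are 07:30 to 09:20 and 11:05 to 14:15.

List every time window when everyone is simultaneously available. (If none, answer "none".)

11:55-12:35, 12:45-13:35

Bashir ∩ Pita: 07:15-08:25, 09:50-14:10, 15:40-17:20.
Bashir ∩ Pita ∩ Jonas: 11:55-14:10.
Bashir ∩ Pita ∩ Jonas ∩ Farrukh: 11:55-12:35, 12:45-14:10.
Bashir ∩ Pita ∩ Jonas ∩ Farrukh ∩ Mei: 11:55-12:35, 12:45-13:35.
Bashir ∩ Pita ∩ Jonas ∩ Farrukh ∩ Mei ∩ Callum: 11:55-12:35, 12:45-13:35.
Those are the intersection windows.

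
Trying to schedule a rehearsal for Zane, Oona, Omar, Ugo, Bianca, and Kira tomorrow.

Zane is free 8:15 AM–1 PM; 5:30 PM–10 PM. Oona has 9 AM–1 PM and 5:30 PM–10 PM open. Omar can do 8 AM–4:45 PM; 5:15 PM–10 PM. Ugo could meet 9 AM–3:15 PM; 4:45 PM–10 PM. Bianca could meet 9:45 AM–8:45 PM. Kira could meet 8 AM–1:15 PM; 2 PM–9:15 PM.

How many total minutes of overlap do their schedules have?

Zane ∩ Oona: 09:00-13:00, 17:30-22:00.
Zane ∩ Oona ∩ Omar: 09:00-13:00, 17:30-22:00.
Zane ∩ Oona ∩ Omar ∩ Ugo: 09:00-13:00, 17:30-22:00.
Zane ∩ Oona ∩ Omar ∩ Ugo ∩ Bianca: 09:45-13:00, 17:30-20:45.
Zane ∩ Oona ∩ Omar ∩ Ugo ∩ Bianca ∩ Kira: 09:45-13:00, 17:30-20:45.
Summing the common windows: 195 + 195 = 390 minutes.

390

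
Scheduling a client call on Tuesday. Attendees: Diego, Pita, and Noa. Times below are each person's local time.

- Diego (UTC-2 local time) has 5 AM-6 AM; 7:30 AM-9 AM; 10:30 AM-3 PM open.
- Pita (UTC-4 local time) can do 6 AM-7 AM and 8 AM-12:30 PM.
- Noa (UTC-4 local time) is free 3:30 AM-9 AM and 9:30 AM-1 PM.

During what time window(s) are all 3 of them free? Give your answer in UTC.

Diego in UTC: 07:00-08:00, 09:30-11:00, 12:30-17:00 (add 2h to convert from UTC-2).
Pita in UTC: 10:00-11:00, 12:00-16:30 (add 4h to convert from UTC-4).
Noa in UTC: 07:30-13:00, 13:30-17:00 (add 4h to convert from UTC-4).
Diego ∩ Pita: 10:00-11:00, 12:30-16:30.
Diego ∩ Pita ∩ Noa: 10:00-11:00, 12:30-13:00, 13:30-16:30.

10:00-11:00, 12:30-13:00, 13:30-16:30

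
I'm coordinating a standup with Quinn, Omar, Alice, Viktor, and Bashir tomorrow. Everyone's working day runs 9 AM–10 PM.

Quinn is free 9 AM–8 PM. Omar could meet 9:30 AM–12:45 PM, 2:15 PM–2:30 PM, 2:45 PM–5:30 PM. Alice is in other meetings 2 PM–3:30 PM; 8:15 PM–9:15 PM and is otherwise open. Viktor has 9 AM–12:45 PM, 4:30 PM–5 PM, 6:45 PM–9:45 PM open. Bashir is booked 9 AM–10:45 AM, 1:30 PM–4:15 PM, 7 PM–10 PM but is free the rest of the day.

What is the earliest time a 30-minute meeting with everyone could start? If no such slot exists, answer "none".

Quinn free: 09:00-20:00.
Omar free: 09:30-12:45, 14:15-14:30, 14:45-17:30.
Alice free: 09:00-14:00, 15:30-20:15, 21:15-22:00 (invert busy blocks within the working day).
Viktor free: 09:00-12:45, 16:30-17:00, 18:45-21:45.
Bashir free: 10:45-13:30, 16:15-19:00 (invert busy blocks within the working day).
Quinn ∩ Omar: 09:30-12:45, 14:15-14:30, 14:45-17:30.
Quinn ∩ Omar ∩ Alice: 09:30-12:45, 15:30-17:30.
Quinn ∩ Omar ∩ Alice ∩ Viktor: 09:30-12:45, 16:30-17:00.
Quinn ∩ Omar ∩ Alice ∩ Viktor ∩ Bashir: 10:45-12:45, 16:30-17:00.
The first common window of at least 30 minutes is 10:45-12:45, so the earliest start is 10:45.

10:45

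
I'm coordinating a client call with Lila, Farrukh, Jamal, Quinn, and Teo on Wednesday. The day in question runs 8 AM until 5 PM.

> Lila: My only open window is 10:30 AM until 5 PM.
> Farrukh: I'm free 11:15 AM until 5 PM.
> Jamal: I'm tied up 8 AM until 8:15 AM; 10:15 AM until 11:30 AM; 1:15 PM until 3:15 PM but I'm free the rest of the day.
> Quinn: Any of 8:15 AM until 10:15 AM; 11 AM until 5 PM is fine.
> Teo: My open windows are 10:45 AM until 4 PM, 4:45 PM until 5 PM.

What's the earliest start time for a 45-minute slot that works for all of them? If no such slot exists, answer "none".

Lila free: 10:30-17:00.
Farrukh free: 11:15-17:00.
Jamal free: 08:15-10:15, 11:30-13:15, 15:15-17:00 (invert busy blocks within the working day).
Quinn free: 08:15-10:15, 11:00-17:00.
Teo free: 10:45-16:00, 16:45-17:00.
Lila ∩ Farrukh: 11:15-17:00.
Lila ∩ Farrukh ∩ Jamal: 11:30-13:15, 15:15-17:00.
Lila ∩ Farrukh ∩ Jamal ∩ Quinn: 11:30-13:15, 15:15-17:00.
Lila ∩ Farrukh ∩ Jamal ∩ Quinn ∩ Teo: 11:30-13:15, 15:15-16:00, 16:45-17:00.
The first common window of at least 45 minutes is 11:30-13:15, so the earliest start is 11:30.

11:30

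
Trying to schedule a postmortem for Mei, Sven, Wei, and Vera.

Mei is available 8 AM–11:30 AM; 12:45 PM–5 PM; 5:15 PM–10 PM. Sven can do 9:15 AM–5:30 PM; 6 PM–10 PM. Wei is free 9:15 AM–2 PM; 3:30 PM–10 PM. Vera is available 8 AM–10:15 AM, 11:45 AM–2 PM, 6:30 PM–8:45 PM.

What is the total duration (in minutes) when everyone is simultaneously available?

270

Mei ∩ Sven: 09:15-11:30, 12:45-17:00, 17:15-17:30, 18:00-22:00.
Mei ∩ Sven ∩ Wei: 09:15-11:30, 12:45-14:00, 15:30-17:00, 17:15-17:30, 18:00-22:00.
Mei ∩ Sven ∩ Wei ∩ Vera: 09:15-10:15, 12:45-14:00, 18:30-20:45.
Summing the common windows: 60 + 75 + 135 = 270 minutes.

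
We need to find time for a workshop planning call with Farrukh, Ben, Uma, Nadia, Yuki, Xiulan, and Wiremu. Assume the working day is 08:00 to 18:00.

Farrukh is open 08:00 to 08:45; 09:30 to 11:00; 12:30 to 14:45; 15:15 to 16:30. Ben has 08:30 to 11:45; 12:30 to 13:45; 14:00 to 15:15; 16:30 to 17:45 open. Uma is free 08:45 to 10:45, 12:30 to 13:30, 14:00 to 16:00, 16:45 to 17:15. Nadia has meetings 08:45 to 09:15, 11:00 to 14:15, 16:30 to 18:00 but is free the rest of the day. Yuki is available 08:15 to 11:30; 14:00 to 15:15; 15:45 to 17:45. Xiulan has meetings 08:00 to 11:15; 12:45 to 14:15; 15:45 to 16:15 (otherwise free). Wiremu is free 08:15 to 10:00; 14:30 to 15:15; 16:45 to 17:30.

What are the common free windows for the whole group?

Farrukh free: 08:00-08:45, 09:30-11:00, 12:30-14:45, 15:15-16:30.
Ben free: 08:30-11:45, 12:30-13:45, 14:00-15:15, 16:30-17:45.
Uma free: 08:45-10:45, 12:30-13:30, 14:00-16:00, 16:45-17:15.
Nadia free: 08:00-08:45, 09:15-11:00, 14:15-16:30 (invert busy blocks within the working day).
Yuki free: 08:15-11:30, 14:00-15:15, 15:45-17:45.
Xiulan free: 11:15-12:45, 14:15-15:45, 16:15-18:00 (invert busy blocks within the working day).
Wiremu free: 08:15-10:00, 14:30-15:15, 16:45-17:30.
Farrukh ∩ Ben: 08:30-08:45, 09:30-11:00, 12:30-13:45, 14:00-14:45.
Farrukh ∩ Ben ∩ Uma: 09:30-10:45, 12:30-13:30, 14:00-14:45.
Farrukh ∩ Ben ∩ Uma ∩ Nadia: 09:30-10:45, 14:15-14:45.
Farrukh ∩ Ben ∩ Uma ∩ Nadia ∩ Yuki: 09:30-10:45, 14:15-14:45.
Farrukh ∩ Ben ∩ Uma ∩ Nadia ∩ Yuki ∩ Xiulan: 14:15-14:45.
Farrukh ∩ Ben ∩ Uma ∩ Nadia ∩ Yuki ∩ Xiulan ∩ Wiremu: 14:30-14:45.

14:30-14:45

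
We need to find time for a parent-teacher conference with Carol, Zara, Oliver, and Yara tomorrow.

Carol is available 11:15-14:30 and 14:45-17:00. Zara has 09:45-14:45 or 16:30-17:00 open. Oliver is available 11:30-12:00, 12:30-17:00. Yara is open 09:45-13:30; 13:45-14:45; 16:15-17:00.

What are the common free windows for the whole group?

11:30-12:00, 12:30-13:30, 13:45-14:30, 16:30-17:00

Carol ∩ Zara: 11:15-14:30, 16:30-17:00.
Carol ∩ Zara ∩ Oliver: 11:30-12:00, 12:30-14:30, 16:30-17:00.
Carol ∩ Zara ∩ Oliver ∩ Yara: 11:30-12:00, 12:30-13:30, 13:45-14:30, 16:30-17:00.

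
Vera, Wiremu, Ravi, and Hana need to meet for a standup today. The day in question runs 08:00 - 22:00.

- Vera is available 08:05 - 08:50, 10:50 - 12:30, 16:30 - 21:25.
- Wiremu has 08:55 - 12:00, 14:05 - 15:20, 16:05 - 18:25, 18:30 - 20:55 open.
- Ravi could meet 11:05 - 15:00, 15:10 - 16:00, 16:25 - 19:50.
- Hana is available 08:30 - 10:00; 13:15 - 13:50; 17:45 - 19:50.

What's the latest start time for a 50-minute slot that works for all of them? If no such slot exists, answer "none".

Vera ∩ Wiremu: 10:50-12:00, 16:30-18:25, 18:30-20:55.
Vera ∩ Wiremu ∩ Ravi: 11:05-12:00, 16:30-18:25, 18:30-19:50.
Vera ∩ Wiremu ∩ Ravi ∩ Hana: 17:45-18:25, 18:30-19:50.
The last common window of at least 50 minutes is 18:30-19:50; a 50-minute meeting can start as late as 19:00 and still end by 19:50.

19:00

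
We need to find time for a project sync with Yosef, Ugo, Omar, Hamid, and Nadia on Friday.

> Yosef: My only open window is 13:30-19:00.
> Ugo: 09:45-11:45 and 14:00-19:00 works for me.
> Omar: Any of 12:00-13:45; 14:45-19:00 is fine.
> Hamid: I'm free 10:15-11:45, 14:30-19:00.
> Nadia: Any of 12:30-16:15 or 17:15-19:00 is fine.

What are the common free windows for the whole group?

14:45-16:15, 17:15-19:00

Yosef ∩ Ugo: 14:00-19:00.
Yosef ∩ Ugo ∩ Omar: 14:45-19:00.
Yosef ∩ Ugo ∩ Omar ∩ Hamid: 14:45-19:00.
Yosef ∩ Ugo ∩ Omar ∩ Hamid ∩ Nadia: 14:45-16:15, 17:15-19:00.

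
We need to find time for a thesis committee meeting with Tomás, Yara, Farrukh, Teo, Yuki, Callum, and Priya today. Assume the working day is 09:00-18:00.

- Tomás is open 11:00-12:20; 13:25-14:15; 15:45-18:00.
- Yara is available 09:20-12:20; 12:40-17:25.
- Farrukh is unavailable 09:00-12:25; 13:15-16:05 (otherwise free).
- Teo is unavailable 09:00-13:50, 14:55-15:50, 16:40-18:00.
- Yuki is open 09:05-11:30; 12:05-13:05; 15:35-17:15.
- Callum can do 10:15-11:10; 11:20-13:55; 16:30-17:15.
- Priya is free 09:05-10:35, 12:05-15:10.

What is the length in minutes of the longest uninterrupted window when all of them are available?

Tomás free: 11:00-12:20, 13:25-14:15, 15:45-18:00.
Yara free: 09:20-12:20, 12:40-17:25.
Farrukh free: 12:25-13:15, 16:05-18:00 (invert busy blocks within the working day).
Teo free: 13:50-14:55, 15:50-16:40 (invert busy blocks within the working day).
Yuki free: 09:05-11:30, 12:05-13:05, 15:35-17:15.
Callum free: 10:15-11:10, 11:20-13:55, 16:30-17:15.
Priya free: 09:05-10:35, 12:05-15:10.
Tomás ∩ Yara: 11:00-12:20, 13:25-14:15, 15:45-17:25.
Tomás ∩ Yara ∩ Farrukh: 16:05-17:25.
Tomás ∩ Yara ∩ Farrukh ∩ Teo: 16:05-16:40.
Tomás ∩ Yara ∩ Farrukh ∩ Teo ∩ Yuki: 16:05-16:40.
Tomás ∩ Yara ∩ Farrukh ∩ Teo ∩ Yuki ∩ Callum: 16:30-16:40.
Tomás ∩ Yara ∩ Farrukh ∩ Teo ∩ Yuki ∩ Callum ∩ Priya: ∅.
There is no time when everyone is free.
No common window exists, so the longest block is 0 minutes.

0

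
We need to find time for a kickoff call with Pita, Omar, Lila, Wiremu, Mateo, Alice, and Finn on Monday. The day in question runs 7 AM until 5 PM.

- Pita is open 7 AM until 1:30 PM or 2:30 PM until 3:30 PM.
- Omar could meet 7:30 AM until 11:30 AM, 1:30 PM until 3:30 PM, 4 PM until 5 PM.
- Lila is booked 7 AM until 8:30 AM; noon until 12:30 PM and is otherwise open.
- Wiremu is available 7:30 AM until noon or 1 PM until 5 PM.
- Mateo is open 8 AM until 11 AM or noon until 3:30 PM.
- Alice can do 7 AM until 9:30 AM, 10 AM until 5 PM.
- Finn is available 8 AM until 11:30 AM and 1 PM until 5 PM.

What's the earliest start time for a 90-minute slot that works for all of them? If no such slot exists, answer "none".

Pita free: 07:00-13:30, 14:30-15:30.
Omar free: 07:30-11:30, 13:30-15:30, 16:00-17:00.
Lila free: 08:30-12:00, 12:30-17:00 (invert busy blocks within the working day).
Wiremu free: 07:30-12:00, 13:00-17:00.
Mateo free: 08:00-11:00, 12:00-15:30.
Alice free: 07:00-09:30, 10:00-17:00.
Finn free: 08:00-11:30, 13:00-17:00.
Pita ∩ Omar: 07:30-11:30, 14:30-15:30.
Pita ∩ Omar ∩ Lila: 08:30-11:30, 14:30-15:30.
Pita ∩ Omar ∩ Lila ∩ Wiremu: 08:30-11:30, 14:30-15:30.
Pita ∩ Omar ∩ Lila ∩ Wiremu ∩ Mateo: 08:30-11:00, 14:30-15:30.
Pita ∩ Omar ∩ Lila ∩ Wiremu ∩ Mateo ∩ Alice: 08:30-09:30, 10:00-11:00, 14:30-15:30.
Pita ∩ Omar ∩ Lila ∩ Wiremu ∩ Mateo ∩ Alice ∩ Finn: 08:30-09:30, 10:00-11:00, 14:30-15:30.
No common window is at least 90 minutes long.

none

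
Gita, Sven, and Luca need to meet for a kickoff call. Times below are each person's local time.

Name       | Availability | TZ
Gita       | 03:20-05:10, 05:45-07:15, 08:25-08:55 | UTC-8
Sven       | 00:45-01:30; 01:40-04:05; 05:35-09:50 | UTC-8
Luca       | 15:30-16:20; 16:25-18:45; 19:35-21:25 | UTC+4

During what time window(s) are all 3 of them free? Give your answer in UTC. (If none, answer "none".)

11:30-12:05, 13:45-14:45, 16:25-16:55

Gita in UTC: 11:20-13:10, 13:45-15:15, 16:25-16:55 (add 8h to convert from UTC-8).
Sven in UTC: 08:45-09:30, 09:40-12:05, 13:35-17:50 (add 8h to convert from UTC-8).
Luca in UTC: 11:30-12:20, 12:25-14:45, 15:35-17:25 (subtract 4h to convert from UTC+4).
Gita ∩ Sven: 11:20-12:05, 13:45-15:15, 16:25-16:55.
Gita ∩ Sven ∩ Luca: 11:30-12:05, 13:45-14:45, 16:25-16:55.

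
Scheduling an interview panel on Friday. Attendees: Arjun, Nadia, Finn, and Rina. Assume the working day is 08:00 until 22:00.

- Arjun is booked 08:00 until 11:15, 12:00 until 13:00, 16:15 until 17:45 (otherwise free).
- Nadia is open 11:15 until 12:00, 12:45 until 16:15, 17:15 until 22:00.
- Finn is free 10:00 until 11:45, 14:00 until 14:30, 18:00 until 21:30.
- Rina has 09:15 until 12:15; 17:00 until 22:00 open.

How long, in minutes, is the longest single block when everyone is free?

210

Arjun free: 11:15-12:00, 13:00-16:15, 17:45-22:00 (invert busy blocks within the working day).
Nadia free: 11:15-12:00, 12:45-16:15, 17:15-22:00.
Finn free: 10:00-11:45, 14:00-14:30, 18:00-21:30.
Rina free: 09:15-12:15, 17:00-22:00.
Arjun ∩ Nadia: 11:15-12:00, 13:00-16:15, 17:45-22:00.
Arjun ∩ Nadia ∩ Finn: 11:15-11:45, 14:00-14:30, 18:00-21:30.
Arjun ∩ Nadia ∩ Finn ∩ Rina: 11:15-11:45, 18:00-21:30.
Those are the intersection windows.
The longest is 18:00-21:30 at 210 minutes.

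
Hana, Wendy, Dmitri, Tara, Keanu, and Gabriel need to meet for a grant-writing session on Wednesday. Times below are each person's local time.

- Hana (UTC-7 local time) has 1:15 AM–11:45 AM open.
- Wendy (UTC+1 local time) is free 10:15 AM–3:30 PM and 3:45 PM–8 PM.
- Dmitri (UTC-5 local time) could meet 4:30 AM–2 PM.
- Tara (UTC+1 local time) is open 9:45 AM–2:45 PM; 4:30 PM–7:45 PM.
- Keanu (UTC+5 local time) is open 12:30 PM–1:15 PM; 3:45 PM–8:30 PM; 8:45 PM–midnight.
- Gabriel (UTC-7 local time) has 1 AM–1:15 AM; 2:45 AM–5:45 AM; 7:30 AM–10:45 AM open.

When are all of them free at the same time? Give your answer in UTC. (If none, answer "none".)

10:45-12:45, 15:45-17:45

Hana in UTC: 08:15-18:45 (add 7h to convert from UTC-7).
Wendy in UTC: 09:15-14:30, 14:45-19:00 (subtract 1h to convert from UTC+1).
Dmitri in UTC: 09:30-19:00 (add 5h to convert from UTC-5).
Tara in UTC: 08:45-13:45, 15:30-18:45 (subtract 1h to convert from UTC+1).
Keanu in UTC: 07:30-08:15, 10:45-15:30, 15:45-19:00 (subtract 5h to convert from UTC+5).
Gabriel in UTC: 08:00-08:15, 09:45-12:45, 14:30-17:45 (add 7h to convert from UTC-7).
Hana ∩ Wendy: 09:15-14:30, 14:45-18:45.
Hana ∩ Wendy ∩ Dmitri: 09:30-14:30, 14:45-18:45.
Hana ∩ Wendy ∩ Dmitri ∩ Tara: 09:30-13:45, 15:30-18:45.
Hana ∩ Wendy ∩ Dmitri ∩ Tara ∩ Keanu: 10:45-13:45, 15:45-18:45.
Hana ∩ Wendy ∩ Dmitri ∩ Tara ∩ Keanu ∩ Gabriel: 10:45-12:45, 15:45-17:45.
Those are the intersection windows.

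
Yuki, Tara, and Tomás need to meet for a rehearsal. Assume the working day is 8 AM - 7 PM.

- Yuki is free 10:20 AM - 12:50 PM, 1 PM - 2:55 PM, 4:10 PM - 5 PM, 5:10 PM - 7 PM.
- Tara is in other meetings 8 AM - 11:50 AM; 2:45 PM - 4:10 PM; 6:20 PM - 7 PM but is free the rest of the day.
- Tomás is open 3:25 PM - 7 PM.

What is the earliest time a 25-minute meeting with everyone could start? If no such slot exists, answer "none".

16:10

Yuki free: 10:20-12:50, 13:00-14:55, 16:10-17:00, 17:10-19:00.
Tara free: 11:50-14:45, 16:10-18:20 (invert busy blocks within the working day).
Tomás free: 15:25-19:00.
Yuki ∩ Tara: 11:50-12:50, 13:00-14:45, 16:10-17:00, 17:10-18:20.
Yuki ∩ Tara ∩ Tomás: 16:10-17:00, 17:10-18:20.
Those are the intersection windows.
The first common window of at least 25 minutes is 16:10-17:00, so the earliest start is 16:10.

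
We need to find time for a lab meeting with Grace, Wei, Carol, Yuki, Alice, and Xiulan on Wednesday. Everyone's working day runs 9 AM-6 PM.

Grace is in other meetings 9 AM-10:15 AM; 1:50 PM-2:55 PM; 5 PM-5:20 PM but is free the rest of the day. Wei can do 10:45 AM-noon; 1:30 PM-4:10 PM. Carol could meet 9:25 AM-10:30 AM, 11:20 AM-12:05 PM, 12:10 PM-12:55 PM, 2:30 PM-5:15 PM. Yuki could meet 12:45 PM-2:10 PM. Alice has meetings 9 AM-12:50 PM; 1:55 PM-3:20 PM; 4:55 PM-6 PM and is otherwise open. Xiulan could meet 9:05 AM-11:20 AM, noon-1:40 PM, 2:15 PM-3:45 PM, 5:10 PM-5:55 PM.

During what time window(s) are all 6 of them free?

Grace free: 10:15-13:50, 14:55-17:00, 17:20-18:00 (invert busy blocks within the working day).
Wei free: 10:45-12:00, 13:30-16:10.
Carol free: 09:25-10:30, 11:20-12:05, 12:10-12:55, 14:30-17:15.
Yuki free: 12:45-14:10.
Alice free: 12:50-13:55, 15:20-16:55 (invert busy blocks within the working day).
Xiulan free: 09:05-11:20, 12:00-13:40, 14:15-15:45, 17:10-17:55.
Grace ∩ Wei: 10:45-12:00, 13:30-13:50, 14:55-16:10.
Grace ∩ Wei ∩ Carol: 11:20-12:00, 14:55-16:10.
Grace ∩ Wei ∩ Carol ∩ Yuki: ∅.
Grace ∩ Wei ∩ Carol ∩ Yuki ∩ Alice: ∅.
Grace ∩ Wei ∩ Carol ∩ Yuki ∩ Alice ∩ Xiulan: ∅.
There is no time when everyone is free.

none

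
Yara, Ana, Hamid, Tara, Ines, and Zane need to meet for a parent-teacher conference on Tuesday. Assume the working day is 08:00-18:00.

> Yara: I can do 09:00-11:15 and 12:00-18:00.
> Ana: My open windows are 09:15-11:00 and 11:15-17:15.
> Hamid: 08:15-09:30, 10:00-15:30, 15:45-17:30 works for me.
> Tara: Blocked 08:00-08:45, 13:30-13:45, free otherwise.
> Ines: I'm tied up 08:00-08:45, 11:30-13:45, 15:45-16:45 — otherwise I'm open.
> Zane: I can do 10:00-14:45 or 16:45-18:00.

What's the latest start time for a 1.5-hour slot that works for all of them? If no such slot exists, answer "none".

none

Yara free: 09:00-11:15, 12:00-18:00.
Ana free: 09:15-11:00, 11:15-17:15.
Hamid free: 08:15-09:30, 10:00-15:30, 15:45-17:30.
Tara free: 08:45-13:30, 13:45-18:00 (invert busy blocks within the working day).
Ines free: 08:45-11:30, 13:45-15:45, 16:45-18:00 (invert busy blocks within the working day).
Zane free: 10:00-14:45, 16:45-18:00.
Yara ∩ Ana: 09:15-11:00, 12:00-17:15.
Yara ∩ Ana ∩ Hamid: 09:15-09:30, 10:00-11:00, 12:00-15:30, 15:45-17:15.
Yara ∩ Ana ∩ Hamid ∩ Tara: 09:15-09:30, 10:00-11:00, 12:00-13:30, 13:45-15:30, 15:45-17:15.
Yara ∩ Ana ∩ Hamid ∩ Tara ∩ Ines: 09:15-09:30, 10:00-11:00, 13:45-15:30, 16:45-17:15.
Yara ∩ Ana ∩ Hamid ∩ Tara ∩ Ines ∩ Zane: 10:00-11:00, 13:45-14:45, 16:45-17:15.
Those are the intersection windows.
No common window is at least 90 minutes long.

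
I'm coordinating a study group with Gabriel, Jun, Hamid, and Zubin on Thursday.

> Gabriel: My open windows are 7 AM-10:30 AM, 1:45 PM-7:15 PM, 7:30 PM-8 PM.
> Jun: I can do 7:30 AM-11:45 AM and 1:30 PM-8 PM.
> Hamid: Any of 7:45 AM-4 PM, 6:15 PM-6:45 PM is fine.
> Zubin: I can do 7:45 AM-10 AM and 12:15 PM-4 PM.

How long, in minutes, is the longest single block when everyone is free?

Gabriel ∩ Jun: 07:30-10:30, 13:45-19:15, 19:30-20:00.
Gabriel ∩ Jun ∩ Hamid: 07:45-10:30, 13:45-16:00, 18:15-18:45.
Gabriel ∩ Jun ∩ Hamid ∩ Zubin: 07:45-10:00, 13:45-16:00.
Those are the intersection windows.
The longest is 07:45-10:00 at 135 minutes.

135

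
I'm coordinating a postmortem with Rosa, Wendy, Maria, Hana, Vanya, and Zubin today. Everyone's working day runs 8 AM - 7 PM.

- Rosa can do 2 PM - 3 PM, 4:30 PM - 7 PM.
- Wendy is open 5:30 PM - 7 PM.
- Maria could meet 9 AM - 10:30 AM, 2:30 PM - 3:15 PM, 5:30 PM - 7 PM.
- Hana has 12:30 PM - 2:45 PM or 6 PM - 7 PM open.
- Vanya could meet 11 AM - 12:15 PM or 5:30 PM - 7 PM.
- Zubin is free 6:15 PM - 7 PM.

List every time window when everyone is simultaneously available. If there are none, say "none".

18:15-19:00

Rosa ∩ Wendy: 17:30-19:00.
Rosa ∩ Wendy ∩ Maria: 17:30-19:00.
Rosa ∩ Wendy ∩ Maria ∩ Hana: 18:00-19:00.
Rosa ∩ Wendy ∩ Maria ∩ Hana ∩ Vanya: 18:00-19:00.
Rosa ∩ Wendy ∩ Maria ∩ Hana ∩ Vanya ∩ Zubin: 18:15-19:00.
Those are the intersection windows.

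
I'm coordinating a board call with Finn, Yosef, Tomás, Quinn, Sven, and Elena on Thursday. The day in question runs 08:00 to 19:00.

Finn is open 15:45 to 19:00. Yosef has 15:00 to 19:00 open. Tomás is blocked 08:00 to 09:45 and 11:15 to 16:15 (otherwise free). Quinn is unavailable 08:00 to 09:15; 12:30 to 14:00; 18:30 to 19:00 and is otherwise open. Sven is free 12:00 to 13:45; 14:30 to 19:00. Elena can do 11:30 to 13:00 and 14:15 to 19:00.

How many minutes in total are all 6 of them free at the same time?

Finn free: 15:45-19:00.
Yosef free: 15:00-19:00.
Tomás free: 09:45-11:15, 16:15-19:00 (invert busy blocks within the working day).
Quinn free: 09:15-12:30, 14:00-18:30 (invert busy blocks within the working day).
Sven free: 12:00-13:45, 14:30-19:00.
Elena free: 11:30-13:00, 14:15-19:00.
Finn ∩ Yosef: 15:45-19:00.
Finn ∩ Yosef ∩ Tomás: 16:15-19:00.
Finn ∩ Yosef ∩ Tomás ∩ Quinn: 16:15-18:30.
Finn ∩ Yosef ∩ Tomás ∩ Quinn ∩ Sven: 16:15-18:30.
Finn ∩ Yosef ∩ Tomás ∩ Quinn ∩ Sven ∩ Elena: 16:15-18:30.
So the common availability across everyone is 16:15-18:30.
That's a single block of 135 minutes.

135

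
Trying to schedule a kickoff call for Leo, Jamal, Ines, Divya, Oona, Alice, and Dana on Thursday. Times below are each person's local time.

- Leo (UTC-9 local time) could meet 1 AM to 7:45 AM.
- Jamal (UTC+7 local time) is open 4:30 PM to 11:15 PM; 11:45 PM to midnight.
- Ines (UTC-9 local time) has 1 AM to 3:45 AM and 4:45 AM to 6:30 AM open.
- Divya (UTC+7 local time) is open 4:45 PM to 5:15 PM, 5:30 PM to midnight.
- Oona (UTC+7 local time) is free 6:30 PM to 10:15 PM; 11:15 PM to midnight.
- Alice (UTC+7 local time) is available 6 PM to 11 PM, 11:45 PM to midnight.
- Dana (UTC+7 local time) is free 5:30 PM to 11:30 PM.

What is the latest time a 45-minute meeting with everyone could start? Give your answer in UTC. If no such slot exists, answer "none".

Leo in UTC: 10:00-16:45 (add 9h to convert from UTC-9).
Jamal in UTC: 09:30-16:15, 16:45-17:00 (subtract 7h to convert from UTC+7).
Ines in UTC: 10:00-12:45, 13:45-15:30 (add 9h to convert from UTC-9).
Divya in UTC: 09:45-10:15, 10:30-17:00 (subtract 7h to convert from UTC+7).
Oona in UTC: 11:30-15:15, 16:15-17:00 (subtract 7h to convert from UTC+7).
Alice in UTC: 11:00-16:00, 16:45-17:00 (subtract 7h to convert from UTC+7).
Dana in UTC: 10:30-16:30 (subtract 7h to convert from UTC+7).
Leo ∩ Jamal: 10:00-16:15.
Leo ∩ Jamal ∩ Ines: 10:00-12:45, 13:45-15:30.
Leo ∩ Jamal ∩ Ines ∩ Divya: 10:00-10:15, 10:30-12:45, 13:45-15:30.
Leo ∩ Jamal ∩ Ines ∩ Divya ∩ Oona: 11:30-12:45, 13:45-15:15.
Leo ∩ Jamal ∩ Ines ∩ Divya ∩ Oona ∩ Alice: 11:30-12:45, 13:45-15:15.
Leo ∩ Jamal ∩ Ines ∩ Divya ∩ Oona ∩ Alice ∩ Dana: 11:30-12:45, 13:45-15:15.
So the common availability across everyone is 11:30-12:45, 13:45-15:15.
The last common window of at least 45 minutes is 13:45-15:15; a 45-minute meeting can start as late as 14:30 and still end by 15:15.

14:30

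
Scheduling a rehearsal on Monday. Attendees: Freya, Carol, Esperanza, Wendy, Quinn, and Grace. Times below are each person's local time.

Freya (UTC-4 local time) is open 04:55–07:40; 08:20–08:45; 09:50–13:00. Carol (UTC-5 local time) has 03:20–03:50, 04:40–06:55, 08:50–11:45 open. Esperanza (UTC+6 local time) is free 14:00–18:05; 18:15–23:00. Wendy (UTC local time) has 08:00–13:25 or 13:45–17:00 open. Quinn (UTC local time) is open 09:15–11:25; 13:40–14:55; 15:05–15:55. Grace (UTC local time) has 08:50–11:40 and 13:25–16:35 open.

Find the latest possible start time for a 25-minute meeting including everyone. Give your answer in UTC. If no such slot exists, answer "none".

Freya in UTC: 08:55-11:40, 12:20-12:45, 13:50-17:00 (add 4h to convert from UTC-4).
Carol in UTC: 08:20-08:50, 09:40-11:55, 13:50-16:45 (add 5h to convert from UTC-5).
Esperanza in UTC: 08:00-12:05, 12:15-17:00 (subtract 6h to convert from UTC+6).
Wendy in UTC: 08:00-13:25, 13:45-17:00.
Quinn in UTC: 09:15-11:25, 13:40-14:55, 15:05-15:55.
Grace in UTC: 08:50-11:40, 13:25-16:35.
Freya ∩ Carol: 09:40-11:40, 13:50-16:45.
Freya ∩ Carol ∩ Esperanza: 09:40-11:40, 13:50-16:45.
Freya ∩ Carol ∩ Esperanza ∩ Wendy: 09:40-11:40, 13:50-16:45.
Freya ∩ Carol ∩ Esperanza ∩ Wendy ∩ Quinn: 09:40-11:25, 13:50-14:55, 15:05-15:55.
Freya ∩ Carol ∩ Esperanza ∩ Wendy ∩ Quinn ∩ Grace: 09:40-11:25, 13:50-14:55, 15:05-15:55.
Those are the intersection windows.
The last common window of at least 25 minutes is 15:05-15:55; a 25-minute meeting can start as late as 15:30 and still end by 15:55.

15:30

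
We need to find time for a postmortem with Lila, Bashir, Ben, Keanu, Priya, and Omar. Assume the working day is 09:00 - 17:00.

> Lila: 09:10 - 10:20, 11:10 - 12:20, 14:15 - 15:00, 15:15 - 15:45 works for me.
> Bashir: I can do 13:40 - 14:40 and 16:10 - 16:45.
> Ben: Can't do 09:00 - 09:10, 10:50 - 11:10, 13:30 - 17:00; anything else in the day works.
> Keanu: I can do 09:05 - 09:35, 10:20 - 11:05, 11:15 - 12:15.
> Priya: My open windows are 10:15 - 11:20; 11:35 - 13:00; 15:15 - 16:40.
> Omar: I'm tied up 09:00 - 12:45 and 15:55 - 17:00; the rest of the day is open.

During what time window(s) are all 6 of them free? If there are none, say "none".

Lila free: 09:10-10:20, 11:10-12:20, 14:15-15:00, 15:15-15:45.
Bashir free: 13:40-14:40, 16:10-16:45.
Ben free: 09:10-10:50, 11:10-13:30 (invert busy blocks within the working day).
Keanu free: 09:05-09:35, 10:20-11:05, 11:15-12:15.
Priya free: 10:15-11:20, 11:35-13:00, 15:15-16:40.
Omar free: 12:45-15:55 (invert busy blocks within the working day).
Lila ∩ Bashir: 14:15-14:40.
Lila ∩ Bashir ∩ Ben: ∅.
Lila ∩ Bashir ∩ Ben ∩ Keanu: ∅.
Lila ∩ Bashir ∩ Ben ∩ Keanu ∩ Priya: ∅.
Lila ∩ Bashir ∩ Ben ∩ Keanu ∩ Priya ∩ Omar: ∅.
There is no time when everyone is free.

none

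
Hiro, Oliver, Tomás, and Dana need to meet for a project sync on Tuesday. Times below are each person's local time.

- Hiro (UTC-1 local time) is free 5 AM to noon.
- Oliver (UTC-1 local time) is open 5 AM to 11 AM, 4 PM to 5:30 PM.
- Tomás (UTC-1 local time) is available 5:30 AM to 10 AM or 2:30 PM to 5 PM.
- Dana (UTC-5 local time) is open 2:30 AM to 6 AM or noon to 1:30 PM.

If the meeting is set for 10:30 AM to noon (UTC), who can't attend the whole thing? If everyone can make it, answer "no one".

Dana, Tomás

Hiro in UTC: 06:00-13:00 (add 1h to convert from UTC-1).
Oliver in UTC: 06:00-12:00, 17:00-18:30 (add 1h to convert from UTC-1).
Tomás in UTC: 06:30-11:00, 15:30-18:00 (add 1h to convert from UTC-1).
Dana in UTC: 07:30-11:00, 17:00-18:30 (add 5h to convert from UTC-5).
Hiro: free for 10:30-12:00. Oliver: free for 10:30-12:00. Tomás: not fully free for 10:30-12:00. Dana: not fully free for 10:30-12:00.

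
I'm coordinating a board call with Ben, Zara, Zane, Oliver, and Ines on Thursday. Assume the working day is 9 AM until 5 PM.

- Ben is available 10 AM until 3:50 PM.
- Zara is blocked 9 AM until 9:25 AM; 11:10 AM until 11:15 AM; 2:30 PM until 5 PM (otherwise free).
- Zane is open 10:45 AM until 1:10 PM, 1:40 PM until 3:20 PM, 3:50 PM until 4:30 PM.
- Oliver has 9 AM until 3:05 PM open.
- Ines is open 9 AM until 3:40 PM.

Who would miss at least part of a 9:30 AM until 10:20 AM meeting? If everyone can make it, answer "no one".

Ben, Zane

Ben free: 10:00-15:50.
Zara free: 09:25-11:10, 11:15-14:30 (invert busy blocks within the working day).
Zane free: 10:45-13:10, 13:40-15:20, 15:50-16:30.
Oliver free: 09:00-15:05.
Ines free: 09:00-15:40.
Ben: not fully free for 09:30-10:20. Zara: free for 09:30-10:20. Zane: not fully free for 09:30-10:20. Oliver: free for 09:30-10:20. Ines: free for 09:30-10:20.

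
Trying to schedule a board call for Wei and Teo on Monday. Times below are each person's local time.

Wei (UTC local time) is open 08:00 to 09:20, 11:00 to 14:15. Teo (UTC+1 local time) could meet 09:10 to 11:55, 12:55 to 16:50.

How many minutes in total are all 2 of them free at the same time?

Wei in UTC: 08:00-09:20, 11:00-14:15.
Teo in UTC: 08:10-10:55, 11:55-15:50 (subtract 1h to convert from UTC+1).
Wei ∩ Teo: 08:10-09:20, 11:55-14:15.
Summing the common windows: 70 + 140 = 210 minutes.

210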